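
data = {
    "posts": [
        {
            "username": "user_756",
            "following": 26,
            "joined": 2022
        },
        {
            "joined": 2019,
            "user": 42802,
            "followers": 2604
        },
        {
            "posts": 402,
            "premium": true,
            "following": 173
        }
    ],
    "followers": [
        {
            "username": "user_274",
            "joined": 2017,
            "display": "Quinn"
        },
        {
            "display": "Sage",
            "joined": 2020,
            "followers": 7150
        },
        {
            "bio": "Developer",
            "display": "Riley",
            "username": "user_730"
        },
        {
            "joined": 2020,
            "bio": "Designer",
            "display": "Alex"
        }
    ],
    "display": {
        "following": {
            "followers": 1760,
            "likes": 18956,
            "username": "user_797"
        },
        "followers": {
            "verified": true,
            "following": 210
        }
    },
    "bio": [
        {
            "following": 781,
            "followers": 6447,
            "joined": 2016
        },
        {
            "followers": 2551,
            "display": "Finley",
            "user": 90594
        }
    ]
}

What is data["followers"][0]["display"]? "Quinn"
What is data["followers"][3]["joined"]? 2020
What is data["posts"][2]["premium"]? True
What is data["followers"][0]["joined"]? 2017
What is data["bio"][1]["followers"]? 2551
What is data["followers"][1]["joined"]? 2020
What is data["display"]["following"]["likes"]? 18956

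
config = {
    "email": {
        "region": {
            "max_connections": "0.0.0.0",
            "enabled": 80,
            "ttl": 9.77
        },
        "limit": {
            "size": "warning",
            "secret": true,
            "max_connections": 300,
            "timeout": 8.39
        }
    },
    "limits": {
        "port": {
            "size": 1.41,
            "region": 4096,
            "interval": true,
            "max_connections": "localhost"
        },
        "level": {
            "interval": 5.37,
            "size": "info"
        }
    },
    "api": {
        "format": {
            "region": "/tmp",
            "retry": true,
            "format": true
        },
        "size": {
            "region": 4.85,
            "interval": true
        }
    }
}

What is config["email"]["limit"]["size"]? "warning"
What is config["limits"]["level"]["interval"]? 5.37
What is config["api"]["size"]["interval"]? True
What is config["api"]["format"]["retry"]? True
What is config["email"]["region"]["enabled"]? 80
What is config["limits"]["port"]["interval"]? True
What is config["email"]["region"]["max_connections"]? "0.0.0.0"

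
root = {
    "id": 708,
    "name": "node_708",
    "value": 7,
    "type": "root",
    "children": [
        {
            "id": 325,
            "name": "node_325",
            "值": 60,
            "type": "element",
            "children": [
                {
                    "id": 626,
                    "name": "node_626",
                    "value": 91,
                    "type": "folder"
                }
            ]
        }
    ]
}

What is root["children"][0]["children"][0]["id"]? 626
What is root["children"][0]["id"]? 325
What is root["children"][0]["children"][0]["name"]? "node_626"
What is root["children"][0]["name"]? "node_325"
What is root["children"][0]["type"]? "element"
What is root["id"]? 708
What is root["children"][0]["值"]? 60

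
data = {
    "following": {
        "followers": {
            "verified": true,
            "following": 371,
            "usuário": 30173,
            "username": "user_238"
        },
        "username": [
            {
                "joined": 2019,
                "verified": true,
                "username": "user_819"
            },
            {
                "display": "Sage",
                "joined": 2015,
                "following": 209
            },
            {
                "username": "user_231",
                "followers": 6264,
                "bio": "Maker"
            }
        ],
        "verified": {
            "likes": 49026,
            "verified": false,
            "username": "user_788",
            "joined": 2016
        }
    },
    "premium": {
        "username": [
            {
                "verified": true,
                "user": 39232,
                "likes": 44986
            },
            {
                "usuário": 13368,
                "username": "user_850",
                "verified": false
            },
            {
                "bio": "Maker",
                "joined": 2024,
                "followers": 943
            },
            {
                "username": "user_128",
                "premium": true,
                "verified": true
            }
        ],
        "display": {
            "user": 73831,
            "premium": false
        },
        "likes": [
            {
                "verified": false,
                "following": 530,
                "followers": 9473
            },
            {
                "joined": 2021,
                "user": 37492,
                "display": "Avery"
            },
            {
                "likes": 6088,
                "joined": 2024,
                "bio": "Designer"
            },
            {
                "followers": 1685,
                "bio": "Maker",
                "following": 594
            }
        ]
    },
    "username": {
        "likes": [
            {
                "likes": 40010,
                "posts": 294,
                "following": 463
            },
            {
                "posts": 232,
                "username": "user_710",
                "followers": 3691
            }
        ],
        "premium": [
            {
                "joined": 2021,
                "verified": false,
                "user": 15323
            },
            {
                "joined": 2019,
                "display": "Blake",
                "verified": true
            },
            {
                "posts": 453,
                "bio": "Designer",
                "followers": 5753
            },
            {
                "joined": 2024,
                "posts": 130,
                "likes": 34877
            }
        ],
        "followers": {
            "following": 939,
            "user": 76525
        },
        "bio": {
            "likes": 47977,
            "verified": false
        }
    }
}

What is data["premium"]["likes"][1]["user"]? 37492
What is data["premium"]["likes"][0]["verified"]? False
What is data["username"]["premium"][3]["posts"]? 130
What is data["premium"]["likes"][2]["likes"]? 6088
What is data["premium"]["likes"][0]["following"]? 530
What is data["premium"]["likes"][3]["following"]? 594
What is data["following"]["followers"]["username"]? "user_238"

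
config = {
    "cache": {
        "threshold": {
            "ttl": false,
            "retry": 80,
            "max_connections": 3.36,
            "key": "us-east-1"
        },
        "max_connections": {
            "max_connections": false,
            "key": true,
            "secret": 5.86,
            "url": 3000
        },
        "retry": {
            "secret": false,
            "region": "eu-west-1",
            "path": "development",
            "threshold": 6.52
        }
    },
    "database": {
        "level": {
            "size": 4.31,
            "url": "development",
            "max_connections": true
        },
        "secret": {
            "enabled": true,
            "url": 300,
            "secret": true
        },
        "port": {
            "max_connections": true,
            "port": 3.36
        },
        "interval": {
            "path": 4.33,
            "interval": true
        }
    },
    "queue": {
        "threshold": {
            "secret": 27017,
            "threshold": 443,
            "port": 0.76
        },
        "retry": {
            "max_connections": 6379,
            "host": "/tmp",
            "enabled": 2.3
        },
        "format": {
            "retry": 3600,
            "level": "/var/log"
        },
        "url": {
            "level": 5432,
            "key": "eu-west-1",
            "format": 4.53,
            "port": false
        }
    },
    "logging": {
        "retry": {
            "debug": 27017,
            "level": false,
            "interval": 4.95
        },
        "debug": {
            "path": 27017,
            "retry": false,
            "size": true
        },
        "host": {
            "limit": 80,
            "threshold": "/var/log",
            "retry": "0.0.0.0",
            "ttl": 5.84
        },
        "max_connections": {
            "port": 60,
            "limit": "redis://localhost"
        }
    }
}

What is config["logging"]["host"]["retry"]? "0.0.0.0"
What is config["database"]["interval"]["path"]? 4.33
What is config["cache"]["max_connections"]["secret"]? 5.86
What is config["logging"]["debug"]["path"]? 27017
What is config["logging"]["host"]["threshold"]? "/var/log"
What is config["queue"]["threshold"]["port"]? 0.76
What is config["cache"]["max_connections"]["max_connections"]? False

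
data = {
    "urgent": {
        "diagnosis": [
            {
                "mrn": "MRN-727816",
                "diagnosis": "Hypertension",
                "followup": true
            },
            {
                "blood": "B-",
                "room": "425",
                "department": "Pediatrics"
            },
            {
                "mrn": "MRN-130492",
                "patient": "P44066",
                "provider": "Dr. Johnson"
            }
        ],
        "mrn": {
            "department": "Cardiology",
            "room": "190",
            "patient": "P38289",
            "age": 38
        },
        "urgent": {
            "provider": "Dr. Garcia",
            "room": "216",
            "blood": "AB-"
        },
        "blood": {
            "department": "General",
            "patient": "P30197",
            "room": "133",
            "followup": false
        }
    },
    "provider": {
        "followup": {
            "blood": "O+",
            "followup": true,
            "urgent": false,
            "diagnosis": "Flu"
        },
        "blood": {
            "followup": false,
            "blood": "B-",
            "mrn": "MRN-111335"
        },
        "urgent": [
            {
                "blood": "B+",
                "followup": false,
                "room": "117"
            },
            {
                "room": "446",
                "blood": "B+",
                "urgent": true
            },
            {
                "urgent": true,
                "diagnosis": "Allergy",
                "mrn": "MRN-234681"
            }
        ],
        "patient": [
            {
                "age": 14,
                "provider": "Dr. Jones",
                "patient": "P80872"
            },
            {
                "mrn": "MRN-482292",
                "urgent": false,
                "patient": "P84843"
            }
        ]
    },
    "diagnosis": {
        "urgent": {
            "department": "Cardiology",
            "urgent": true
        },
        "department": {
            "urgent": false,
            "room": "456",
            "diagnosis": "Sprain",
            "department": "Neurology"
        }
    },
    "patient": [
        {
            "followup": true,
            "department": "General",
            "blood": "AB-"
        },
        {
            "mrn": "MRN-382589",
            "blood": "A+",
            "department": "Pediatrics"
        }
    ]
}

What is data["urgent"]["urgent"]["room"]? "216"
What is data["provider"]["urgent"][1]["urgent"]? True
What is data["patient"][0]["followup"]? True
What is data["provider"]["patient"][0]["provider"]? "Dr. Jones"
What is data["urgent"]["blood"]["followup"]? False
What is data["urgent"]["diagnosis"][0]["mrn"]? "MRN-727816"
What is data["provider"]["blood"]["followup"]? False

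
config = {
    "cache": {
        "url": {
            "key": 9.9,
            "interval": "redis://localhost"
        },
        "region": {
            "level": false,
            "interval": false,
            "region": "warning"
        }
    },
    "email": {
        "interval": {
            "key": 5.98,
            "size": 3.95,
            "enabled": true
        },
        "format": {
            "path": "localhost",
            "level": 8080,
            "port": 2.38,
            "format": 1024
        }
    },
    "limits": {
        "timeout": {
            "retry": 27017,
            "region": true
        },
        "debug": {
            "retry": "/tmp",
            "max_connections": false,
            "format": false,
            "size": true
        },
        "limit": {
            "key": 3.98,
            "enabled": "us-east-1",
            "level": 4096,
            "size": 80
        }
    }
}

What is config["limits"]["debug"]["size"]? True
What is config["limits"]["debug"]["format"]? False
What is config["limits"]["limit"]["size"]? 80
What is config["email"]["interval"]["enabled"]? True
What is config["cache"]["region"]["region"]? "warning"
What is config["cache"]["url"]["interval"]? "redis://localhost"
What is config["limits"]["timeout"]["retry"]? 27017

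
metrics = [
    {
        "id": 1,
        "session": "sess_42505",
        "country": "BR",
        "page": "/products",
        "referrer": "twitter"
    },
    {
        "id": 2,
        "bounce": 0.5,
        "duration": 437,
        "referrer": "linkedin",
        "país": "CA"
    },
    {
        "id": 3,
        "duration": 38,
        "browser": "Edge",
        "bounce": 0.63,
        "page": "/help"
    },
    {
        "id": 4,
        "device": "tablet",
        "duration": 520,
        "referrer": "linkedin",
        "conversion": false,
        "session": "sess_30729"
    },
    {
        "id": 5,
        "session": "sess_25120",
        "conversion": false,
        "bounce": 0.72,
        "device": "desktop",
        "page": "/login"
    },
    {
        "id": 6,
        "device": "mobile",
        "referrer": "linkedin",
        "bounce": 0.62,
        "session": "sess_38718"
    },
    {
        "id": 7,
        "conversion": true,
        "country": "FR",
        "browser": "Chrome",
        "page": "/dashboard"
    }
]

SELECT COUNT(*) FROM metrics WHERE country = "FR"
1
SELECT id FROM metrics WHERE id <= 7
[1, 2, 3, 4, 5, 6, 7]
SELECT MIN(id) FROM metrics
1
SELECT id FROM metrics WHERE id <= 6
[1, 2, 3, 4, 5, 6]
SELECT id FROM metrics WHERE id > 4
[5, 6, 7]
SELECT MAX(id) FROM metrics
7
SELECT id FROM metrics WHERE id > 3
[4, 5, 6, 7]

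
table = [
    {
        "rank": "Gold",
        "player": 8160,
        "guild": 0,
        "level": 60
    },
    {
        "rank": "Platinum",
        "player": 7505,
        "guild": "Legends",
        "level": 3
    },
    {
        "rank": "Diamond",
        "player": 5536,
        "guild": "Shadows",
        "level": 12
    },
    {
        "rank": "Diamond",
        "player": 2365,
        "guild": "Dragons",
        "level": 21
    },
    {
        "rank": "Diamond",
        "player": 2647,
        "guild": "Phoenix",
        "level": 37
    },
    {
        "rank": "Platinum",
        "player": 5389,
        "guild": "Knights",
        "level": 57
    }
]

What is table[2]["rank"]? "Diamond"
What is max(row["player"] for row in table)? 8160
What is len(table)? 6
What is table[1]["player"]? 7505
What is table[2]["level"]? 12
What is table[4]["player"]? 2647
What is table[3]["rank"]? "Diamond"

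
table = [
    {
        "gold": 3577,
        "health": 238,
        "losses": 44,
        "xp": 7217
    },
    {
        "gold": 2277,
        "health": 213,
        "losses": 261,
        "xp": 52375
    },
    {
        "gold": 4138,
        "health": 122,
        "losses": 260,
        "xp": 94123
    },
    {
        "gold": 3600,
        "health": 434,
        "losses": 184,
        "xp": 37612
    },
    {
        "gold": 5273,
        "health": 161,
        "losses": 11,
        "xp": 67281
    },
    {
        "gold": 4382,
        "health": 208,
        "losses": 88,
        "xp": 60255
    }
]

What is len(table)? 6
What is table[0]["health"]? 238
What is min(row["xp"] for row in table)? 7217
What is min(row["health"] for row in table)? 122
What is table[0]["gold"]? 3577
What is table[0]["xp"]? 7217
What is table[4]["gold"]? 5273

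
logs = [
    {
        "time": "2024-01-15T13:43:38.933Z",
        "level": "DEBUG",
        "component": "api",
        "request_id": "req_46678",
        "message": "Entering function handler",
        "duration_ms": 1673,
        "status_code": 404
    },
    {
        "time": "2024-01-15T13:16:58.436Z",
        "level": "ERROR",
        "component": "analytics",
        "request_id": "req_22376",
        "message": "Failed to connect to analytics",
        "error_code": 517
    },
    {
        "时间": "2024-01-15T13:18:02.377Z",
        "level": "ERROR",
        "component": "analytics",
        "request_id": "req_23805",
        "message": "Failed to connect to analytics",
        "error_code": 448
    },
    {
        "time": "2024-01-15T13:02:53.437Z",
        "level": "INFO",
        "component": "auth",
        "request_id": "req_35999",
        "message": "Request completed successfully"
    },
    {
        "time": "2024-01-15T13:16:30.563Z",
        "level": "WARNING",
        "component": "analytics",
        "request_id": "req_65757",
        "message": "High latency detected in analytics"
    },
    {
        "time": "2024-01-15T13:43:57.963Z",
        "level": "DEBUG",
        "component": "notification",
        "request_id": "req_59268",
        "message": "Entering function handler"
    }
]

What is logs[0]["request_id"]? "req_46678"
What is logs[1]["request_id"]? "req_22376"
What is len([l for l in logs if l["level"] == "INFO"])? 1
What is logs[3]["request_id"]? "req_35999"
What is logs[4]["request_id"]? "req_65757"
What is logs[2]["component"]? "analytics"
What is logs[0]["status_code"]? 404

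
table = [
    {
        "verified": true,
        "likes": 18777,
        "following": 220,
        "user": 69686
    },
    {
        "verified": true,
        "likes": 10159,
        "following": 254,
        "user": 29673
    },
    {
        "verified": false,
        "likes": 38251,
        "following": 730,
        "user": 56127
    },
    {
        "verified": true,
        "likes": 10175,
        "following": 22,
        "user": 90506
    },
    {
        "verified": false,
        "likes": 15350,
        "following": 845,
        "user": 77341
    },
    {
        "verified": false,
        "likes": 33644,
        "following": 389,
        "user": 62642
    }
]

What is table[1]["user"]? 29673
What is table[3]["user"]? 90506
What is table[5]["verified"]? False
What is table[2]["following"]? 730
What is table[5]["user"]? 62642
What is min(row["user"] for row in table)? 29673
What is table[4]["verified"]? False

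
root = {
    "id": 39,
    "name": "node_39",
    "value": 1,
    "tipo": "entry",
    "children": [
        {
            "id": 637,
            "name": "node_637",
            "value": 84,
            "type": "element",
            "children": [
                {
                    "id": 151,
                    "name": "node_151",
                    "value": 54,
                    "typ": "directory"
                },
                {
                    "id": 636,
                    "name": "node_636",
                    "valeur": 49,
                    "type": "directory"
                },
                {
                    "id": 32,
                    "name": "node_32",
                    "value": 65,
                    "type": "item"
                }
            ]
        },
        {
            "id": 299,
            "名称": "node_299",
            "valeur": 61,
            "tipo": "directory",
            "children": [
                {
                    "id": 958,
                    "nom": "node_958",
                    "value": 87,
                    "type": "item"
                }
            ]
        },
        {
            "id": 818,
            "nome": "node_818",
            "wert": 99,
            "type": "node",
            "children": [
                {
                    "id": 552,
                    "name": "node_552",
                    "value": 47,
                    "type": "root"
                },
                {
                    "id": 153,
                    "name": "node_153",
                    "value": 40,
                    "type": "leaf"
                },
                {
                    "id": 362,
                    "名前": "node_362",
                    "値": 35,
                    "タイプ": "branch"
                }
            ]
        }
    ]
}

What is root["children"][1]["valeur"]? 61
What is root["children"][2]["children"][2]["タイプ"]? "branch"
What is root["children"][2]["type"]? "node"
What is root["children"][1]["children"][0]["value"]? 87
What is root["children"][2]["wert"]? 99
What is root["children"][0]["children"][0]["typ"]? "directory"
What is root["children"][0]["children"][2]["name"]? "node_32"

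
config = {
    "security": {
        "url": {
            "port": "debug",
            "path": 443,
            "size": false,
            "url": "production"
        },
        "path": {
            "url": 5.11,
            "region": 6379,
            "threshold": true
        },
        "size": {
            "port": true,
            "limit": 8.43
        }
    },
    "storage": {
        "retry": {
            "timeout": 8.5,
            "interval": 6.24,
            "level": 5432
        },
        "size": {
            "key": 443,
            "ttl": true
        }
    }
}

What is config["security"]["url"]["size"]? False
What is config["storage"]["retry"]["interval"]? 6.24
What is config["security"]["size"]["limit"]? 8.43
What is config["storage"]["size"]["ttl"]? True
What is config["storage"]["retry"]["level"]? 5432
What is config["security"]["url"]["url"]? "production"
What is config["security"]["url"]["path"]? 443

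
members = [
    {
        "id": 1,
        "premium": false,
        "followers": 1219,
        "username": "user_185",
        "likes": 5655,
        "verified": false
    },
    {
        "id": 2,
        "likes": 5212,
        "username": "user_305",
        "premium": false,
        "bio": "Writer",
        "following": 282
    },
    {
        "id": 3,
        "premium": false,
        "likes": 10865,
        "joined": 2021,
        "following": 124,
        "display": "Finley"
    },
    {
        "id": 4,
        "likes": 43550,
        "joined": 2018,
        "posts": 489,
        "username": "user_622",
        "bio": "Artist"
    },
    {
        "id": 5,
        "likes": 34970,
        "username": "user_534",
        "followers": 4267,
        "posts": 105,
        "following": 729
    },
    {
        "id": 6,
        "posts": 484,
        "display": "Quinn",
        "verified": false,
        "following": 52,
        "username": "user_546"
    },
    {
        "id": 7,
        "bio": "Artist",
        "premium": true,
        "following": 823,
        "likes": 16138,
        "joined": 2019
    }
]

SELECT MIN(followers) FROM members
1219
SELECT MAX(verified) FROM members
False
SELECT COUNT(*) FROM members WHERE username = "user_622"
1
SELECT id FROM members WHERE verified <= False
[1, 6]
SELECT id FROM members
[1, 2, 3, 4, 5, 6, 7]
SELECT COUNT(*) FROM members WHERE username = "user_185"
1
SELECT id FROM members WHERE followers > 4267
[]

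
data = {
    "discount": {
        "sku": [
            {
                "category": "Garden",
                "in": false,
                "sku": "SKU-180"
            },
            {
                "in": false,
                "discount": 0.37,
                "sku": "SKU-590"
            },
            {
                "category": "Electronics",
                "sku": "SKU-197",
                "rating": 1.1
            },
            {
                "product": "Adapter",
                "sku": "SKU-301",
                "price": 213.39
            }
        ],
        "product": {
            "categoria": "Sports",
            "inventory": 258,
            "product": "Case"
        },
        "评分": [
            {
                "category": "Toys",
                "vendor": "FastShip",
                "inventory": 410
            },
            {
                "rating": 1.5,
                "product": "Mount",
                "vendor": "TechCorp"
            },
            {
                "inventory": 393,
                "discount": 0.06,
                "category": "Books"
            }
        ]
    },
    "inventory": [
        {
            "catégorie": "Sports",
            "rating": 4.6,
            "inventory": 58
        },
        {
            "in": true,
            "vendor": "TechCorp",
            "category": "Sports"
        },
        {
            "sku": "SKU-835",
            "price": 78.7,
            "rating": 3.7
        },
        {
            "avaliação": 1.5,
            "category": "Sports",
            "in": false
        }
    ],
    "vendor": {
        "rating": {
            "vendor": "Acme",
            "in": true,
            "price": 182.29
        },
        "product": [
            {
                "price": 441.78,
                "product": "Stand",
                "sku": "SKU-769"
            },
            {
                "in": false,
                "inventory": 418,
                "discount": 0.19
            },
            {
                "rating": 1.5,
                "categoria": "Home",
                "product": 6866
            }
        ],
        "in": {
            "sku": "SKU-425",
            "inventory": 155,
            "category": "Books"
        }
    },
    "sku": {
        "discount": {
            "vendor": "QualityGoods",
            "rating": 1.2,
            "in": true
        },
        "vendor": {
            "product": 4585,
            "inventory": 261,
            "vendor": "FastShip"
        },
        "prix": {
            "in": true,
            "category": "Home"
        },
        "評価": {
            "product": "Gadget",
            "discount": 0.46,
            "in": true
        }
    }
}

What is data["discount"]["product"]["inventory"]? 258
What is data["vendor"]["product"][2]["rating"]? 1.5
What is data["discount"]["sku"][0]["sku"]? "SKU-180"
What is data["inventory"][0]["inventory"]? 58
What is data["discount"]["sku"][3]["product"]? "Adapter"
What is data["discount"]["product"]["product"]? "Case"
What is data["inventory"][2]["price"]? 78.7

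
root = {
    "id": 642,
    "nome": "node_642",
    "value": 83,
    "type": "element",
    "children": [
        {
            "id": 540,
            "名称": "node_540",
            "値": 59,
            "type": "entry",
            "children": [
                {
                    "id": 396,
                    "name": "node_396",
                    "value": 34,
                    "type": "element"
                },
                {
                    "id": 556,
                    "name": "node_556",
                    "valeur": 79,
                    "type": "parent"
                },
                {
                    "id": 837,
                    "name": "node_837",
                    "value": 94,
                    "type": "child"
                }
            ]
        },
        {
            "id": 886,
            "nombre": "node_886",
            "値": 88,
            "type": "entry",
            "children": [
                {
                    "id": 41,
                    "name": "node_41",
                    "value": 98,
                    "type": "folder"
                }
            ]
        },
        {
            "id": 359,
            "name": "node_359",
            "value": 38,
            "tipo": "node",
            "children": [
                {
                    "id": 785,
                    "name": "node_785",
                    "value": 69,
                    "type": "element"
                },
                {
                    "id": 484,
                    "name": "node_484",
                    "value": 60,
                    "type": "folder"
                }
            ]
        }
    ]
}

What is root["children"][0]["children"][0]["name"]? "node_396"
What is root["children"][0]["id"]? 540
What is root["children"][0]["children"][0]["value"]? 34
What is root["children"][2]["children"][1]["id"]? 484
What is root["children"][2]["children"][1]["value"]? 60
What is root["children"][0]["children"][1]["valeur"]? 79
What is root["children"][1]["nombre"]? "node_886"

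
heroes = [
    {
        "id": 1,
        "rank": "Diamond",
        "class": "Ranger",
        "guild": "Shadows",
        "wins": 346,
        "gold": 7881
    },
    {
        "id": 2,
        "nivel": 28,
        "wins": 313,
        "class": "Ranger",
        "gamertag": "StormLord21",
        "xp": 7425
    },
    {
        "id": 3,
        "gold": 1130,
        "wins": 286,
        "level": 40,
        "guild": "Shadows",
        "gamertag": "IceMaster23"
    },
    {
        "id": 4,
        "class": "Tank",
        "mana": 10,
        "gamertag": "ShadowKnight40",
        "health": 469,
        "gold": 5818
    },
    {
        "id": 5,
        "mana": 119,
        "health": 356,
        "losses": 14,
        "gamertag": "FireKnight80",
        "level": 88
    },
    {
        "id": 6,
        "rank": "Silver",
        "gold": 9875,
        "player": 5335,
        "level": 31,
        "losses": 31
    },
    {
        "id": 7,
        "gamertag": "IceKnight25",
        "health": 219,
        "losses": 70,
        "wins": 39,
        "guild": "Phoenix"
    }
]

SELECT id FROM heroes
[1, 2, 3, 4, 5, 6, 7]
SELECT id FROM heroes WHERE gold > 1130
[1, 4, 6]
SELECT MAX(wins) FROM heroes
346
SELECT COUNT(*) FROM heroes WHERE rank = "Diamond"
1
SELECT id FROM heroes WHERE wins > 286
[1, 2]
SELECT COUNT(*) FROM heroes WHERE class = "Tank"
1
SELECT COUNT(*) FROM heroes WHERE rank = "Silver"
1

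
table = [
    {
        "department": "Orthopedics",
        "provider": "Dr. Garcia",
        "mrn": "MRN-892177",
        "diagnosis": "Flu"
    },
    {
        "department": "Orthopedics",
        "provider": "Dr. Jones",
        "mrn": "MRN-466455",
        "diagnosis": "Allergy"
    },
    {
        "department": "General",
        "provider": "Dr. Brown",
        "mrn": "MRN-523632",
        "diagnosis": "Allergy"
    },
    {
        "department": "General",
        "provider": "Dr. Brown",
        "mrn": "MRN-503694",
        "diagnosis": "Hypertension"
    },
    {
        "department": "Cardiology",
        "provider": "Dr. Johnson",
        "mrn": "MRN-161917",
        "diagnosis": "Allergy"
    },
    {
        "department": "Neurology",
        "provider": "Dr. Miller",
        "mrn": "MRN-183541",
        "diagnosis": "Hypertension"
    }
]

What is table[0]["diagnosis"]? "Flu"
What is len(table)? 6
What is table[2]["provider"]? "Dr. Brown"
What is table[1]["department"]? "Orthopedics"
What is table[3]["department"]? "General"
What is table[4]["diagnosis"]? "Allergy"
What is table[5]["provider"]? "Dr. Miller"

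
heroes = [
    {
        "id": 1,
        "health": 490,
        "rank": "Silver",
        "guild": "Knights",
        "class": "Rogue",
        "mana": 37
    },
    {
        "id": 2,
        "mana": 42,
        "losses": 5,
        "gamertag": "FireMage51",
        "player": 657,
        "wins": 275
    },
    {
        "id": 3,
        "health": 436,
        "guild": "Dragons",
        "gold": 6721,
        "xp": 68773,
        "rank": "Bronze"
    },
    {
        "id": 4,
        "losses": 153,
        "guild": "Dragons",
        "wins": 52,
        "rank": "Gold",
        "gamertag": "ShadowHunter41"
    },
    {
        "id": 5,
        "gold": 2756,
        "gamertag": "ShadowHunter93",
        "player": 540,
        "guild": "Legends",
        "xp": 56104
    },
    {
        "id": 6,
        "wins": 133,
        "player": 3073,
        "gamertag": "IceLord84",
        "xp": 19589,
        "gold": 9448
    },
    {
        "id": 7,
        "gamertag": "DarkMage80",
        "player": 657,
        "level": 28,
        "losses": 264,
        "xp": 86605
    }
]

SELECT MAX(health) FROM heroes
490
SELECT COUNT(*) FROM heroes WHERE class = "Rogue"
1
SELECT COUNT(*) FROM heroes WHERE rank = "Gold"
1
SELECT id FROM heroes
[1, 2, 3, 4, 5, 6, 7]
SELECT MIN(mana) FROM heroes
37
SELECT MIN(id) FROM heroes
1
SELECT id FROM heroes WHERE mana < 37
[]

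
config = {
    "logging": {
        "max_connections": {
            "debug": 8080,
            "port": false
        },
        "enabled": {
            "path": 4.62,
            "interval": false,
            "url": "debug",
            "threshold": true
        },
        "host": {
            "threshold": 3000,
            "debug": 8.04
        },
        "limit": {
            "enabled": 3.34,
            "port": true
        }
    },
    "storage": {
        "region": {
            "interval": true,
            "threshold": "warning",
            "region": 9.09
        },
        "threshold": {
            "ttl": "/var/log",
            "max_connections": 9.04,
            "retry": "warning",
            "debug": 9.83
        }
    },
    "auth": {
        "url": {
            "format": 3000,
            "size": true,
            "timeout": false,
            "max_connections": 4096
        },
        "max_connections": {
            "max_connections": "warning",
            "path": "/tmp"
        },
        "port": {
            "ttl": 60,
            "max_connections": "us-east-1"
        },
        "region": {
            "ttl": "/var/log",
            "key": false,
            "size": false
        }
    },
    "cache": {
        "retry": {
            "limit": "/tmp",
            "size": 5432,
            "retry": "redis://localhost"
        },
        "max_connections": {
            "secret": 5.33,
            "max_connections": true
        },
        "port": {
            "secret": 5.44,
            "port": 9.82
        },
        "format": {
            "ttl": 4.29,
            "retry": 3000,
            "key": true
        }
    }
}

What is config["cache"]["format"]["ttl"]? 4.29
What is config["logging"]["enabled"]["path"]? 4.62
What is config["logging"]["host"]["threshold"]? 3000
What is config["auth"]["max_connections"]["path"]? "/tmp"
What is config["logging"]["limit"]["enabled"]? 3.34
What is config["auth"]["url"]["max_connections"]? 4096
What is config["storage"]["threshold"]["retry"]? "warning"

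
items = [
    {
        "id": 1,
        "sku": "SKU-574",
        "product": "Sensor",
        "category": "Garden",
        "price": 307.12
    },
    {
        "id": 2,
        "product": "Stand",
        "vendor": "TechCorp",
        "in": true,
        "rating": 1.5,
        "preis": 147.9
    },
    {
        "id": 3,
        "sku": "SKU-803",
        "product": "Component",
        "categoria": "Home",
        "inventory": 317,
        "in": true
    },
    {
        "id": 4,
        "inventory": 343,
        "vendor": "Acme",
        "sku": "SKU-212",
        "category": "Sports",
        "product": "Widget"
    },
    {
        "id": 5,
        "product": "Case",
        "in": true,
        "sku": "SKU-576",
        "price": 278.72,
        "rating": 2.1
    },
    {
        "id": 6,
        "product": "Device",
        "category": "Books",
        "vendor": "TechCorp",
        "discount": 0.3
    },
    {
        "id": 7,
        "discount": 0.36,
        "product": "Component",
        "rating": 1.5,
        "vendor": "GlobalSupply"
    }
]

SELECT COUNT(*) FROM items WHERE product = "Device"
1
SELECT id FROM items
[1, 2, 3, 4, 5, 6, 7]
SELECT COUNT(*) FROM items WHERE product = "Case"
1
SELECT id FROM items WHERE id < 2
[1]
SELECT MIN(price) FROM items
278.72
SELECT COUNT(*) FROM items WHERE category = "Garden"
1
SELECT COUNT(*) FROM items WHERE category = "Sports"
1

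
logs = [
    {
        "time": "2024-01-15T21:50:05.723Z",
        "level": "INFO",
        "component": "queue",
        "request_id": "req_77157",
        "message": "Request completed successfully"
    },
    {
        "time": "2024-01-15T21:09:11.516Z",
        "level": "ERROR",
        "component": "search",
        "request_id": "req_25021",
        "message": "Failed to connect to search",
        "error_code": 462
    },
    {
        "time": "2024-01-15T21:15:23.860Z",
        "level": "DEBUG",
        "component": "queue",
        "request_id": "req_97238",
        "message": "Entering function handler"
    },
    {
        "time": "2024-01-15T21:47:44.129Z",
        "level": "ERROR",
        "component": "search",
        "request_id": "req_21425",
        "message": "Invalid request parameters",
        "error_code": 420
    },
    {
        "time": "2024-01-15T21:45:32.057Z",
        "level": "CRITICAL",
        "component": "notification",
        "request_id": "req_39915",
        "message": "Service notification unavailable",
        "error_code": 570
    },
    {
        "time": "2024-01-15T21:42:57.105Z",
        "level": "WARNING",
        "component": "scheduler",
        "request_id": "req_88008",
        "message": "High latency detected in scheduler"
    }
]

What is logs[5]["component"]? "scheduler"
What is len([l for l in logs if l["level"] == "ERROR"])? 2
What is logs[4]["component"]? "notification"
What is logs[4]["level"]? "CRITICAL"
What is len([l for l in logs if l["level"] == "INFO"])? 1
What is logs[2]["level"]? "DEBUG"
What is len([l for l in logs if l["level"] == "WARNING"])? 1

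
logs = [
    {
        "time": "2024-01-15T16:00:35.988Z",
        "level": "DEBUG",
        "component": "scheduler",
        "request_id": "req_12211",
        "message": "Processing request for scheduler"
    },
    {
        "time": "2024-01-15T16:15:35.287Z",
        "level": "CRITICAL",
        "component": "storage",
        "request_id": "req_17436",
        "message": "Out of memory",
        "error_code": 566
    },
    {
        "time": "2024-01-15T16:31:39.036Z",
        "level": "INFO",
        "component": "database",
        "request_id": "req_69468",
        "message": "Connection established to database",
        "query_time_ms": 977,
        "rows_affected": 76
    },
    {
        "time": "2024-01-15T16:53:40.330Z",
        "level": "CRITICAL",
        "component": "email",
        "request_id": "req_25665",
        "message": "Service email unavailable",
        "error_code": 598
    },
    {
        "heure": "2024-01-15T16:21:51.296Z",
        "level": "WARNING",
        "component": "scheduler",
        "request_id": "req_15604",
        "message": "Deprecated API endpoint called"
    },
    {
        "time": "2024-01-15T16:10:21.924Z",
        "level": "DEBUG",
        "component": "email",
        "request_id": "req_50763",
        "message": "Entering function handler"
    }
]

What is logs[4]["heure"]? "2024-01-15T16:21:51.296Z"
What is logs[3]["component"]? "email"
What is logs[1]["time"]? "2024-01-15T16:15:35.287Z"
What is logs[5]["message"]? "Entering function handler"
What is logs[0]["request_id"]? "req_12211"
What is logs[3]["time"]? "2024-01-15T16:53:40.330Z"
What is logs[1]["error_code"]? 566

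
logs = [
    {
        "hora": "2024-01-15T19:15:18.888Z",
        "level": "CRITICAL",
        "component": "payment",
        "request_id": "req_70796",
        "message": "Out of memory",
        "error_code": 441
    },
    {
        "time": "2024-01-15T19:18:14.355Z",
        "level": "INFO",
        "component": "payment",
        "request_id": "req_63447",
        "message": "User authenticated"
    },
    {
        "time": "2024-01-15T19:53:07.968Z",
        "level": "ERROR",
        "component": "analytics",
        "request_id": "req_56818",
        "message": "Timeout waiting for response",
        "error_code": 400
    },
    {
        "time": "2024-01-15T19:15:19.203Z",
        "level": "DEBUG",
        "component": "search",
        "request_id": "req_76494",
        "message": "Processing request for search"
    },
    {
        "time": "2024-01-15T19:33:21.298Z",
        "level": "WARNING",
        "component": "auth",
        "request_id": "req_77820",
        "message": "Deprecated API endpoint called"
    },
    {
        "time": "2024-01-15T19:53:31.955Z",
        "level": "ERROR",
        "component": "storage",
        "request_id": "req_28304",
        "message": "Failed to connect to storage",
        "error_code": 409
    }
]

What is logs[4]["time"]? "2024-01-15T19:33:21.298Z"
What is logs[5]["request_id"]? "req_28304"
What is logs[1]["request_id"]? "req_63447"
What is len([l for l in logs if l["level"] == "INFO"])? 1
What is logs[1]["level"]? "INFO"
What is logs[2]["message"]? "Timeout waiting for response"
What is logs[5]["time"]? "2024-01-15T19:53:31.955Z"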